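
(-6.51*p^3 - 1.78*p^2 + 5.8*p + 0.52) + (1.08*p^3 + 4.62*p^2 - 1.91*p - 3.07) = -5.43*p^3 + 2.84*p^2 + 3.89*p - 2.55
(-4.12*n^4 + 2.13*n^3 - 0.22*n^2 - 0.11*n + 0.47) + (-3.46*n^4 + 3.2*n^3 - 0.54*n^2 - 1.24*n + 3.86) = -7.58*n^4 + 5.33*n^3 - 0.76*n^2 - 1.35*n + 4.33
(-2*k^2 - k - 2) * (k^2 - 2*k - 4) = -2*k^4 + 3*k^3 + 8*k^2 + 8*k + 8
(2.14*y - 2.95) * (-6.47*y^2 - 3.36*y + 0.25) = -13.8458*y^3 + 11.8961*y^2 + 10.447*y - 0.7375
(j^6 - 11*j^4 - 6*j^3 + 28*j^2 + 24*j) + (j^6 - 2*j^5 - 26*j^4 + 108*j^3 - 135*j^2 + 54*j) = 2*j^6 - 2*j^5 - 37*j^4 + 102*j^3 - 107*j^2 + 78*j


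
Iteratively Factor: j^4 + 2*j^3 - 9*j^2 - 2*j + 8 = (j + 4)*(j^3 - 2*j^2 - j + 2) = (j - 1)*(j + 4)*(j^2 - j - 2) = (j - 2)*(j - 1)*(j + 4)*(j + 1)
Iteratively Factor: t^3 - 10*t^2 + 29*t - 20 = (t - 4)*(t^2 - 6*t + 5) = (t - 5)*(t - 4)*(t - 1)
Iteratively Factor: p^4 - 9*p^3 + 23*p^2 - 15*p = (p - 3)*(p^3 - 6*p^2 + 5*p) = (p - 5)*(p - 3)*(p^2 - p) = (p - 5)*(p - 3)*(p - 1)*(p)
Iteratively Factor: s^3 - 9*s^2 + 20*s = (s - 4)*(s^2 - 5*s) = s*(s - 4)*(s - 5)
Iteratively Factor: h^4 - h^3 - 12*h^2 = (h + 3)*(h^3 - 4*h^2) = h*(h + 3)*(h^2 - 4*h) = h*(h - 4)*(h + 3)*(h)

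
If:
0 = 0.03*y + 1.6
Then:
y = -53.33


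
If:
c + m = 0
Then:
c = -m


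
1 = 1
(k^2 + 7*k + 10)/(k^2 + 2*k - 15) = (k + 2)/(k - 3)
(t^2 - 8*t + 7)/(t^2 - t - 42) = (t - 1)/(t + 6)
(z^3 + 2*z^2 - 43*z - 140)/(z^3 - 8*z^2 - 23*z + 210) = (z + 4)/(z - 6)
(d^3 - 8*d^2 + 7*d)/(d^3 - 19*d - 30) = d*(-d^2 + 8*d - 7)/(-d^3 + 19*d + 30)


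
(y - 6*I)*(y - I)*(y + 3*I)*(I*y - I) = I*y^4 + 4*y^3 - I*y^3 - 4*y^2 + 15*I*y^2 + 18*y - 15*I*y - 18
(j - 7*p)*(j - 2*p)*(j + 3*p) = j^3 - 6*j^2*p - 13*j*p^2 + 42*p^3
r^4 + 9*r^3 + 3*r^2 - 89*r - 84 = (r - 3)*(r + 1)*(r + 4)*(r + 7)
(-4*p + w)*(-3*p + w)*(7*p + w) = 84*p^3 - 37*p^2*w + w^3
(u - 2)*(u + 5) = u^2 + 3*u - 10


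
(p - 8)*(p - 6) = p^2 - 14*p + 48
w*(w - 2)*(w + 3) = w^3 + w^2 - 6*w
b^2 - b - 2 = (b - 2)*(b + 1)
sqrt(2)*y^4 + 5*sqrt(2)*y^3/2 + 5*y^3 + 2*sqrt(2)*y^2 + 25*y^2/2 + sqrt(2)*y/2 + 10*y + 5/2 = (y + 1/2)*(y + 1)*(y + 5*sqrt(2)/2)*(sqrt(2)*y + sqrt(2))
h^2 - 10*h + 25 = (h - 5)^2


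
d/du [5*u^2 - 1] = 10*u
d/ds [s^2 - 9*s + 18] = 2*s - 9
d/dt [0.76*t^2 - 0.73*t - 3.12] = 1.52*t - 0.73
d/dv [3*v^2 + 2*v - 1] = 6*v + 2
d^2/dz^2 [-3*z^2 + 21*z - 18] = -6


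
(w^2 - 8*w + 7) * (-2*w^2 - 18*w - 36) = -2*w^4 - 2*w^3 + 94*w^2 + 162*w - 252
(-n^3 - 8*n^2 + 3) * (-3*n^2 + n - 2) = 3*n^5 + 23*n^4 - 6*n^3 + 7*n^2 + 3*n - 6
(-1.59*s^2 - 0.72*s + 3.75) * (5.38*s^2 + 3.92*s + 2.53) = -8.5542*s^4 - 10.1064*s^3 + 13.3299*s^2 + 12.8784*s + 9.4875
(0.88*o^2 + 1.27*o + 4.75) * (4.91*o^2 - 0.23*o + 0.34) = 4.3208*o^4 + 6.0333*o^3 + 23.3296*o^2 - 0.6607*o + 1.615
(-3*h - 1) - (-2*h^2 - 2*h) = 2*h^2 - h - 1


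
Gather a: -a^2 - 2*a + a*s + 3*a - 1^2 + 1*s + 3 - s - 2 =-a^2 + a*(s + 1)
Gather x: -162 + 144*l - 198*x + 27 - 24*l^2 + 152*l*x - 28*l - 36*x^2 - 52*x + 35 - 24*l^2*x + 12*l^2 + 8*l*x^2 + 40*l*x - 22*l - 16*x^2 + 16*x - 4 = -12*l^2 + 94*l + x^2*(8*l - 52) + x*(-24*l^2 + 192*l - 234) - 104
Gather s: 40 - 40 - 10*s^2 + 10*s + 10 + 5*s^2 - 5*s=-5*s^2 + 5*s + 10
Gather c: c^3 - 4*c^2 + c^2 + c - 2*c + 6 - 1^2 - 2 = c^3 - 3*c^2 - c + 3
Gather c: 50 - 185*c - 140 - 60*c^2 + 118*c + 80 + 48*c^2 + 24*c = -12*c^2 - 43*c - 10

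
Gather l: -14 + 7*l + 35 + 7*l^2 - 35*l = 7*l^2 - 28*l + 21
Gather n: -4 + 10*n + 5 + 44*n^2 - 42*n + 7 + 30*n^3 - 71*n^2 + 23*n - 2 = 30*n^3 - 27*n^2 - 9*n + 6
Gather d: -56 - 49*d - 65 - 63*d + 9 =-112*d - 112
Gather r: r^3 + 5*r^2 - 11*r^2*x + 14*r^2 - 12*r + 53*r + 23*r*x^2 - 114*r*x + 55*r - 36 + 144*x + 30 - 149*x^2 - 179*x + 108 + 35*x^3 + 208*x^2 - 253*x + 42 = r^3 + r^2*(19 - 11*x) + r*(23*x^2 - 114*x + 96) + 35*x^3 + 59*x^2 - 288*x + 144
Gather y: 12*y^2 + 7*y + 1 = 12*y^2 + 7*y + 1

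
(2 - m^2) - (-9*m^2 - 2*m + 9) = 8*m^2 + 2*m - 7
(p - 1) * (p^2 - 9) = p^3 - p^2 - 9*p + 9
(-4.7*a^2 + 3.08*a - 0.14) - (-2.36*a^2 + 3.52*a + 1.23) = -2.34*a^2 - 0.44*a - 1.37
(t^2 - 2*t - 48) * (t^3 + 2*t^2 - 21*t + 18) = t^5 - 73*t^3 - 36*t^2 + 972*t - 864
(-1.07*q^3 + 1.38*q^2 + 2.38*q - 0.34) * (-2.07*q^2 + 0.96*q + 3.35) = 2.2149*q^5 - 3.8838*q^4 - 7.1863*q^3 + 7.6116*q^2 + 7.6466*q - 1.139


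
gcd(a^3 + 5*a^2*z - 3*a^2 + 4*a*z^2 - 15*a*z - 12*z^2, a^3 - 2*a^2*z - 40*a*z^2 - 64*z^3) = a + 4*z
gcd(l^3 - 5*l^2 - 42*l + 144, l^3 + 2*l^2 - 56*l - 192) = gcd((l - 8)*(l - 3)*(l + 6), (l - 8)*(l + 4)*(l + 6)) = l^2 - 2*l - 48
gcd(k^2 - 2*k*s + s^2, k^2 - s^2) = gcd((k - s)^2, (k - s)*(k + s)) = -k + s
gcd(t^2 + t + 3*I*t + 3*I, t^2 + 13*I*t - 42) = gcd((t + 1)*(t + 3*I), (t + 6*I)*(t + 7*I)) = 1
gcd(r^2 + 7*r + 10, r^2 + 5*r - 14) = 1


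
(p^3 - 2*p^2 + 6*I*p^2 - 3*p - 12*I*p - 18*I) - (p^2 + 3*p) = p^3 - 3*p^2 + 6*I*p^2 - 6*p - 12*I*p - 18*I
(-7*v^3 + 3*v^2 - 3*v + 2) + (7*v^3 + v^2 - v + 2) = 4*v^2 - 4*v + 4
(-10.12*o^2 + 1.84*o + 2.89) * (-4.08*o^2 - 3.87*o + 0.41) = 41.2896*o^4 + 31.6572*o^3 - 23.0612*o^2 - 10.4299*o + 1.1849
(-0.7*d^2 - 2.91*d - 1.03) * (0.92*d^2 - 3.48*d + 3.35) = -0.644*d^4 - 0.241200000000001*d^3 + 6.8342*d^2 - 6.1641*d - 3.4505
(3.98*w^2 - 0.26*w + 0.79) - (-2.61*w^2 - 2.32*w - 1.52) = 6.59*w^2 + 2.06*w + 2.31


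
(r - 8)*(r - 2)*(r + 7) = r^3 - 3*r^2 - 54*r + 112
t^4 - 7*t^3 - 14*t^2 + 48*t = t*(t - 8)*(t - 2)*(t + 3)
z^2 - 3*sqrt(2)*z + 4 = (z - 2*sqrt(2))*(z - sqrt(2))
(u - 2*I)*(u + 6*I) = u^2 + 4*I*u + 12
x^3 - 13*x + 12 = (x - 3)*(x - 1)*(x + 4)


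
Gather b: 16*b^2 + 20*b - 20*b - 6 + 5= 16*b^2 - 1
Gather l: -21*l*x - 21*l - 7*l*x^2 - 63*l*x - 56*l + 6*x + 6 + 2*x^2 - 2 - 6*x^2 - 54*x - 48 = l*(-7*x^2 - 84*x - 77) - 4*x^2 - 48*x - 44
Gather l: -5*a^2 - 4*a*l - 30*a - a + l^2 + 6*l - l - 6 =-5*a^2 - 31*a + l^2 + l*(5 - 4*a) - 6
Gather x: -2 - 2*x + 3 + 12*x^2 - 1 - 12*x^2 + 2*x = 0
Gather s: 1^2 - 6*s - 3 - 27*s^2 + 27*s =-27*s^2 + 21*s - 2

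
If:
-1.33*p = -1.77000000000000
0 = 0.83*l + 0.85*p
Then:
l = -1.36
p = 1.33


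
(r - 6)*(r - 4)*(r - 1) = r^3 - 11*r^2 + 34*r - 24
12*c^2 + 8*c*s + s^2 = (2*c + s)*(6*c + s)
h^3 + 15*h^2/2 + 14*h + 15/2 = (h + 1)*(h + 3/2)*(h + 5)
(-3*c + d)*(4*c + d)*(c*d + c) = -12*c^3*d - 12*c^3 + c^2*d^2 + c^2*d + c*d^3 + c*d^2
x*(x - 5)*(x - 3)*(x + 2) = x^4 - 6*x^3 - x^2 + 30*x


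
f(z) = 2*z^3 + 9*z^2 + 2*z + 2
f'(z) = 6*z^2 + 18*z + 2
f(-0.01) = 1.98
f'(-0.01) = 1.82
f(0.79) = 10.18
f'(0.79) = 19.96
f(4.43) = 361.36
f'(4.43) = 199.49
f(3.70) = 233.92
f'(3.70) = 150.74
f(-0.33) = 2.25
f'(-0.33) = -3.29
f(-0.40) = 2.51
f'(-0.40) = -4.24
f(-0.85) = 5.57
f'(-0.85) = -8.96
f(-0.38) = 2.43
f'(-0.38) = -3.97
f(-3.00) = 23.00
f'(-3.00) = 2.00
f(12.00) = 4778.00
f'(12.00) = 1082.00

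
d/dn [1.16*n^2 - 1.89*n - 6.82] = 2.32*n - 1.89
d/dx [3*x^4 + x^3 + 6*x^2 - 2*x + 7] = 12*x^3 + 3*x^2 + 12*x - 2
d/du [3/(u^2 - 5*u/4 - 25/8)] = 48*(5 - 8*u)/(-8*u^2 + 10*u + 25)^2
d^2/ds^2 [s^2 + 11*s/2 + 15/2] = 2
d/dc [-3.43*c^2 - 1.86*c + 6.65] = -6.86*c - 1.86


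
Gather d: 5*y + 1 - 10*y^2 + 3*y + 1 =-10*y^2 + 8*y + 2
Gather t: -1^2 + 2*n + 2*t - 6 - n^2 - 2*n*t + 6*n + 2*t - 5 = -n^2 + 8*n + t*(4 - 2*n) - 12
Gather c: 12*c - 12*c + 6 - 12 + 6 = 0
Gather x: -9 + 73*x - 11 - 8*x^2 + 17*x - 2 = -8*x^2 + 90*x - 22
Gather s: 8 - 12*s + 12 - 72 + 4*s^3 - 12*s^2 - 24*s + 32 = 4*s^3 - 12*s^2 - 36*s - 20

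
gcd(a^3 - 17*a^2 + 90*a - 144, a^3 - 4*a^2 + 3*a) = a - 3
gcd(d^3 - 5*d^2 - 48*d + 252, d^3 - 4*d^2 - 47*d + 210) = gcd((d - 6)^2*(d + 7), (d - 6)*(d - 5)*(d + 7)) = d^2 + d - 42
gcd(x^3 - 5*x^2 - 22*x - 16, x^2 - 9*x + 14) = 1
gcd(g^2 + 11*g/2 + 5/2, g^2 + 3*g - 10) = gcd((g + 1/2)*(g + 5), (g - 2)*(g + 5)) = g + 5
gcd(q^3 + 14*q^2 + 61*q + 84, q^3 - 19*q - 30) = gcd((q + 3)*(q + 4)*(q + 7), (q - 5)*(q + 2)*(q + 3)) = q + 3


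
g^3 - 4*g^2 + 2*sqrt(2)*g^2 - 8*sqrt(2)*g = g*(g - 4)*(g + 2*sqrt(2))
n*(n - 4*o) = n^2 - 4*n*o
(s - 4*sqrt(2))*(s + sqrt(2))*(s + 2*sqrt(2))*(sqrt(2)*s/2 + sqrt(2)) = sqrt(2)*s^4/2 - s^3 + sqrt(2)*s^3 - 10*sqrt(2)*s^2 - 2*s^2 - 20*sqrt(2)*s - 16*s - 32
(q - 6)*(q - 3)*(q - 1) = q^3 - 10*q^2 + 27*q - 18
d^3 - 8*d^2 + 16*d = d*(d - 4)^2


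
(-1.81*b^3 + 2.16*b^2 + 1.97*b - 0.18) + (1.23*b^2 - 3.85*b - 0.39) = -1.81*b^3 + 3.39*b^2 - 1.88*b - 0.57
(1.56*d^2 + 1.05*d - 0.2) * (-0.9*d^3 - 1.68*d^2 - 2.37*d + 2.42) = -1.404*d^5 - 3.5658*d^4 - 5.2812*d^3 + 1.6227*d^2 + 3.015*d - 0.484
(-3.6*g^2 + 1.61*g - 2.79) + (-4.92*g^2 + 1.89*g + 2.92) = -8.52*g^2 + 3.5*g + 0.13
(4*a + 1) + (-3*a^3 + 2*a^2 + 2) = -3*a^3 + 2*a^2 + 4*a + 3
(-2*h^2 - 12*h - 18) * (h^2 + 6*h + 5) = -2*h^4 - 24*h^3 - 100*h^2 - 168*h - 90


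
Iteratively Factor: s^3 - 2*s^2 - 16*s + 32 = (s - 4)*(s^2 + 2*s - 8) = (s - 4)*(s + 4)*(s - 2)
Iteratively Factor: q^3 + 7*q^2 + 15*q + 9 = (q + 3)*(q^2 + 4*q + 3) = (q + 1)*(q + 3)*(q + 3)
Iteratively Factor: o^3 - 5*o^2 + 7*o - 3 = (o - 1)*(o^2 - 4*o + 3) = (o - 3)*(o - 1)*(o - 1)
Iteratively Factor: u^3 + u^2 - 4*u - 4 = (u + 2)*(u^2 - u - 2) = (u + 1)*(u + 2)*(u - 2)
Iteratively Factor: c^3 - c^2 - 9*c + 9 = (c + 3)*(c^2 - 4*c + 3) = (c - 1)*(c + 3)*(c - 3)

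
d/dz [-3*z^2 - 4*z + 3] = -6*z - 4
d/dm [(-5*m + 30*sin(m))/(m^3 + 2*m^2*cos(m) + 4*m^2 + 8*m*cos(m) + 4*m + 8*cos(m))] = 5*((m + 2)^2*(m + 2*cos(m))*(6*cos(m) - 1) + (m - 6*sin(m))*(-2*m^2*sin(m) + 3*m^2 - 4*m*sin(m) + 4*sqrt(2)*m*cos(m + pi/4) + 8*m + 8*sqrt(2)*cos(m + pi/4) + 4))/((m + 2)^4*(m + 2*cos(m))^2)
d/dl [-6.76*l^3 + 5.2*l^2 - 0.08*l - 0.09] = -20.28*l^2 + 10.4*l - 0.08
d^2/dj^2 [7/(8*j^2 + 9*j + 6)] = 14*(-64*j^2 - 72*j + (16*j + 9)^2 - 48)/(8*j^2 + 9*j + 6)^3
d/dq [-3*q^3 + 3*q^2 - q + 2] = -9*q^2 + 6*q - 1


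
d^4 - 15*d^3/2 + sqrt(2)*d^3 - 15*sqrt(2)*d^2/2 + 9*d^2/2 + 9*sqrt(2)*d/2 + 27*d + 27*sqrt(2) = (d - 6)*(d - 3)*(d + 3/2)*(d + sqrt(2))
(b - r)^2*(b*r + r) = b^3*r - 2*b^2*r^2 + b^2*r + b*r^3 - 2*b*r^2 + r^3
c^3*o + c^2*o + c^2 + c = c*(c + 1)*(c*o + 1)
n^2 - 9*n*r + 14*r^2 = (n - 7*r)*(n - 2*r)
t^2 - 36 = (t - 6)*(t + 6)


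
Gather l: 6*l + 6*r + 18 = 6*l + 6*r + 18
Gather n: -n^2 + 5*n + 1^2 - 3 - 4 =-n^2 + 5*n - 6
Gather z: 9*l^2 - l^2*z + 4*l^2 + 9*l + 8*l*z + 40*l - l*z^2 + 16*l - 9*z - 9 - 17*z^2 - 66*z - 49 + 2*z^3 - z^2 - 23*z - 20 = 13*l^2 + 65*l + 2*z^3 + z^2*(-l - 18) + z*(-l^2 + 8*l - 98) - 78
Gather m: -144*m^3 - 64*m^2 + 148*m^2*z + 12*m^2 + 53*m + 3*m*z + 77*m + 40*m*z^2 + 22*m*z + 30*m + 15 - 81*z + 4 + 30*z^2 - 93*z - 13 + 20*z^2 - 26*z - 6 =-144*m^3 + m^2*(148*z - 52) + m*(40*z^2 + 25*z + 160) + 50*z^2 - 200*z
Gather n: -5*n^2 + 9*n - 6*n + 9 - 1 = -5*n^2 + 3*n + 8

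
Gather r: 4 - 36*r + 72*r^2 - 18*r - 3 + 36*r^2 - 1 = 108*r^2 - 54*r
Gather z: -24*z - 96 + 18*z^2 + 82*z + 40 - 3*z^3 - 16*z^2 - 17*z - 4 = -3*z^3 + 2*z^2 + 41*z - 60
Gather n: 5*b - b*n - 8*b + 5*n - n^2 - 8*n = -3*b - n^2 + n*(-b - 3)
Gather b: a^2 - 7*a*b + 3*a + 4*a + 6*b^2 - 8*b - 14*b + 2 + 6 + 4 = a^2 + 7*a + 6*b^2 + b*(-7*a - 22) + 12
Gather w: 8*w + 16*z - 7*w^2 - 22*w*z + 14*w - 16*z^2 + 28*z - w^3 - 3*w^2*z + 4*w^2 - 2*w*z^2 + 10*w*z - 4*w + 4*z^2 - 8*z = -w^3 + w^2*(-3*z - 3) + w*(-2*z^2 - 12*z + 18) - 12*z^2 + 36*z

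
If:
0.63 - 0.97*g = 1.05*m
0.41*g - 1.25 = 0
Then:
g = 3.05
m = -2.22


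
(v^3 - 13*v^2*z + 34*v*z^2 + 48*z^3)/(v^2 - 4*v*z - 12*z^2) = (v^2 - 7*v*z - 8*z^2)/(v + 2*z)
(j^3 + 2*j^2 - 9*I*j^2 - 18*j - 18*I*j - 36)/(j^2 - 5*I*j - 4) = (j^3 + j^2*(2 - 9*I) - 18*j*(1 + I) - 36)/(j^2 - 5*I*j - 4)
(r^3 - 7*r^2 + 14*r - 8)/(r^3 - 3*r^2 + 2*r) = (r - 4)/r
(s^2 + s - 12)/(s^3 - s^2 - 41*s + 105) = (s + 4)/(s^2 + 2*s - 35)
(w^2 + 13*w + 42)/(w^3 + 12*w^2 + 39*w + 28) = (w + 6)/(w^2 + 5*w + 4)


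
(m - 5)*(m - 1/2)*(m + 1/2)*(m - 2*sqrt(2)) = m^4 - 5*m^3 - 2*sqrt(2)*m^3 - m^2/4 + 10*sqrt(2)*m^2 + sqrt(2)*m/2 + 5*m/4 - 5*sqrt(2)/2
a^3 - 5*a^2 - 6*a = a*(a - 6)*(a + 1)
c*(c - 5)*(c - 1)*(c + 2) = c^4 - 4*c^3 - 7*c^2 + 10*c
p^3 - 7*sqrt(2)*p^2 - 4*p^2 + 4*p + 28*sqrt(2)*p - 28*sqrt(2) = (p - 2)^2*(p - 7*sqrt(2))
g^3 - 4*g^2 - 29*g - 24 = (g - 8)*(g + 1)*(g + 3)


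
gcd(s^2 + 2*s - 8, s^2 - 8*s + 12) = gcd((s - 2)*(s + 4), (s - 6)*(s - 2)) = s - 2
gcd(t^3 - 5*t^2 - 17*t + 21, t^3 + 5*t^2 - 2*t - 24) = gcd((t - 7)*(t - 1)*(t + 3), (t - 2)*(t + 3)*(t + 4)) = t + 3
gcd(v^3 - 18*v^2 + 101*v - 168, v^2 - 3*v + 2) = 1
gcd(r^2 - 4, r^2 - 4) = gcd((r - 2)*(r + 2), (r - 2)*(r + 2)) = r^2 - 4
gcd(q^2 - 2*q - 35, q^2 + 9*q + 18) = 1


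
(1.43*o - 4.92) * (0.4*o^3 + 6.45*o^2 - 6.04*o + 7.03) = 0.572*o^4 + 7.2555*o^3 - 40.3712*o^2 + 39.7697*o - 34.5876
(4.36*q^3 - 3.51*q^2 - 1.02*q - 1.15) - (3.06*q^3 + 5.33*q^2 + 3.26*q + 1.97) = 1.3*q^3 - 8.84*q^2 - 4.28*q - 3.12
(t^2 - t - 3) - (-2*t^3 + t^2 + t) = 2*t^3 - 2*t - 3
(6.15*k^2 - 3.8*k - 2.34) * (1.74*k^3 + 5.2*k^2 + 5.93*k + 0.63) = 10.701*k^5 + 25.368*k^4 + 12.6379*k^3 - 30.8275*k^2 - 16.2702*k - 1.4742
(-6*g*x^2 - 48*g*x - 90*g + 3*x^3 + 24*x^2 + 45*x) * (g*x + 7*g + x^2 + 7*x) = -6*g^2*x^3 - 90*g^2*x^2 - 426*g^2*x - 630*g^2 - 3*g*x^4 - 45*g*x^3 - 213*g*x^2 - 315*g*x + 3*x^5 + 45*x^4 + 213*x^3 + 315*x^2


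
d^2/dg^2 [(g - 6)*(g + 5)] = 2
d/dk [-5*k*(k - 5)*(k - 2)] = -15*k^2 + 70*k - 50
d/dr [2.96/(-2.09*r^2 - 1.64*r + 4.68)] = (12.3728*r + 4.8544)/(2.09*r^2 + 1.64*r - 4.68)^2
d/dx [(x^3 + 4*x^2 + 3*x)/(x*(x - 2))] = (x^2 - 4*x - 11)/(x^2 - 4*x + 4)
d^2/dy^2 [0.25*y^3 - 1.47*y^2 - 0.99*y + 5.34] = 1.5*y - 2.94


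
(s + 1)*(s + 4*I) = s^2 + s + 4*I*s + 4*I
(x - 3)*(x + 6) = x^2 + 3*x - 18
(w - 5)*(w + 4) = w^2 - w - 20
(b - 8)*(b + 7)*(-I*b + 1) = -I*b^3 + b^2 + I*b^2 - b + 56*I*b - 56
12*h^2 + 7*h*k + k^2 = (3*h + k)*(4*h + k)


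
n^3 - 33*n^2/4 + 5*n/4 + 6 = (n - 8)*(n - 1)*(n + 3/4)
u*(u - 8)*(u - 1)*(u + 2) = u^4 - 7*u^3 - 10*u^2 + 16*u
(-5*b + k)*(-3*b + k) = 15*b^2 - 8*b*k + k^2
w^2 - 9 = (w - 3)*(w + 3)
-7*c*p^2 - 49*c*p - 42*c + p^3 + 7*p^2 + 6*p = (-7*c + p)*(p + 1)*(p + 6)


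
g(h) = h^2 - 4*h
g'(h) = 2*h - 4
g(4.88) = 4.29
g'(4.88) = 5.76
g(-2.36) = 15.01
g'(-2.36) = -8.72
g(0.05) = -0.20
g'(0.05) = -3.90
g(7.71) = 28.60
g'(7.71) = 11.42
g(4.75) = 3.56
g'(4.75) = 5.50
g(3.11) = -2.77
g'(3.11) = 2.22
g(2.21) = -3.96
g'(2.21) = 0.42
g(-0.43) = 1.90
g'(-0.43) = -4.86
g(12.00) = 96.00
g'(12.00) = 20.00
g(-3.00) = 21.00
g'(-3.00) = -10.00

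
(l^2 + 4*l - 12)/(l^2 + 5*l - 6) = (l - 2)/(l - 1)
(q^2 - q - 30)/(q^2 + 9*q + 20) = (q - 6)/(q + 4)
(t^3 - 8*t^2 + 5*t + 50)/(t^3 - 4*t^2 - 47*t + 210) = (t^2 - 3*t - 10)/(t^2 + t - 42)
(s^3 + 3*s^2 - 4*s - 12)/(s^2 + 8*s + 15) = (s^2 - 4)/(s + 5)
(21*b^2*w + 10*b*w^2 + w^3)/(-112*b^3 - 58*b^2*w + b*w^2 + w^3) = w*(3*b + w)/(-16*b^2 - 6*b*w + w^2)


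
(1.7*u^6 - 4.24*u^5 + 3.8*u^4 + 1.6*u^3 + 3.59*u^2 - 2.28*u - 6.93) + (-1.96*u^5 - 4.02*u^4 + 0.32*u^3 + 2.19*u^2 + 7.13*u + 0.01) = 1.7*u^6 - 6.2*u^5 - 0.22*u^4 + 1.92*u^3 + 5.78*u^2 + 4.85*u - 6.92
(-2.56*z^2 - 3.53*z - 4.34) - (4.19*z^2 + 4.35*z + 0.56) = -6.75*z^2 - 7.88*z - 4.9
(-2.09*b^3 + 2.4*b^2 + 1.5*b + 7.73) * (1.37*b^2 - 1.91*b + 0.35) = -2.8633*b^5 + 7.2799*b^4 - 3.2605*b^3 + 8.5651*b^2 - 14.2393*b + 2.7055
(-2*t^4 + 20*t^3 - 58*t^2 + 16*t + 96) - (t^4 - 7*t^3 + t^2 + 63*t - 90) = -3*t^4 + 27*t^3 - 59*t^2 - 47*t + 186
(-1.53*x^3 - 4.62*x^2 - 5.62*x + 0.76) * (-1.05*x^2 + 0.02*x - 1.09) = 1.6065*x^5 + 4.8204*x^4 + 7.4763*x^3 + 4.1254*x^2 + 6.141*x - 0.8284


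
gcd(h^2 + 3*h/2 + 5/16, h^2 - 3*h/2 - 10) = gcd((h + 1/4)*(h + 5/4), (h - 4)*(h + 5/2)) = 1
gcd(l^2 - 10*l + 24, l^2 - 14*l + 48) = l - 6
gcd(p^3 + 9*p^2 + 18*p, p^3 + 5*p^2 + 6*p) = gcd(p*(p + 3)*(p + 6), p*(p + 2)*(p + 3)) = p^2 + 3*p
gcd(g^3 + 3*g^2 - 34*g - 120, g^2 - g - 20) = g + 4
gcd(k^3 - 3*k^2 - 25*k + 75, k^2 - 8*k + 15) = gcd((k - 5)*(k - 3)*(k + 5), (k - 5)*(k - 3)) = k^2 - 8*k + 15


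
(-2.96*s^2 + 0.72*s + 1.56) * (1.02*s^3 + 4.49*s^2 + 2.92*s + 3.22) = -3.0192*s^5 - 12.556*s^4 - 3.8192*s^3 - 0.4244*s^2 + 6.8736*s + 5.0232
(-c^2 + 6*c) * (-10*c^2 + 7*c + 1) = 10*c^4 - 67*c^3 + 41*c^2 + 6*c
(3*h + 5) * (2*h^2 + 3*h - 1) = 6*h^3 + 19*h^2 + 12*h - 5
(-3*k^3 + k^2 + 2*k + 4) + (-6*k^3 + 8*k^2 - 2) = -9*k^3 + 9*k^2 + 2*k + 2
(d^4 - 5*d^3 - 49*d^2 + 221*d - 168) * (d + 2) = d^5 - 3*d^4 - 59*d^3 + 123*d^2 + 274*d - 336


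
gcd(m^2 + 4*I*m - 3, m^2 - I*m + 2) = m + I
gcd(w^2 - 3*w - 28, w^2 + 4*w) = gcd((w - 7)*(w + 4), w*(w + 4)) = w + 4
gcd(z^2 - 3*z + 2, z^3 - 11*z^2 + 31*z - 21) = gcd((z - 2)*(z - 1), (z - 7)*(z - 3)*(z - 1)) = z - 1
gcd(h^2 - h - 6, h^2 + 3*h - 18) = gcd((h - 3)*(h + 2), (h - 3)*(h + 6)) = h - 3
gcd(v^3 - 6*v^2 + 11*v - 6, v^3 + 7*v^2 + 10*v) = 1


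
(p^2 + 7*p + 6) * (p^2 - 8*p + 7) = p^4 - p^3 - 43*p^2 + p + 42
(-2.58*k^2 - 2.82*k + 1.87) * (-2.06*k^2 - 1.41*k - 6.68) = 5.3148*k^4 + 9.447*k^3 + 17.3584*k^2 + 16.2009*k - 12.4916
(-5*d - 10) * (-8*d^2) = 40*d^3 + 80*d^2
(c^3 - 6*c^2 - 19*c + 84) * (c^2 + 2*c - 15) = c^5 - 4*c^4 - 46*c^3 + 136*c^2 + 453*c - 1260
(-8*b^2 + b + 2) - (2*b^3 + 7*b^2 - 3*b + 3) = -2*b^3 - 15*b^2 + 4*b - 1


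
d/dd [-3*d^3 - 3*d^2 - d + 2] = -9*d^2 - 6*d - 1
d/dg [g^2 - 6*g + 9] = 2*g - 6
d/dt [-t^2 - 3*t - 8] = -2*t - 3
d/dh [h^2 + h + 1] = 2*h + 1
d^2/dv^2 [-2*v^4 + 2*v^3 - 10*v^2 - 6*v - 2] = -24*v^2 + 12*v - 20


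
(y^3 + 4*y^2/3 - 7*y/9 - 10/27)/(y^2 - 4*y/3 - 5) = (y^2 - y/3 - 2/9)/(y - 3)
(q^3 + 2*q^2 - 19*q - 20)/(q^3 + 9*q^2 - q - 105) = (q^2 - 3*q - 4)/(q^2 + 4*q - 21)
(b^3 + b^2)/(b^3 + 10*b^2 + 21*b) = b*(b + 1)/(b^2 + 10*b + 21)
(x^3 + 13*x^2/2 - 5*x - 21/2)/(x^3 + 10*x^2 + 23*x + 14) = (x - 3/2)/(x + 2)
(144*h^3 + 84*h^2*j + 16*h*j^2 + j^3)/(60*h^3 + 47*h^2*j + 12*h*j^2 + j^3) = (36*h^2 + 12*h*j + j^2)/(15*h^2 + 8*h*j + j^2)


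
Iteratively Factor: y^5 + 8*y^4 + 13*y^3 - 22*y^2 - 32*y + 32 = (y + 4)*(y^4 + 4*y^3 - 3*y^2 - 10*y + 8) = (y - 1)*(y + 4)*(y^3 + 5*y^2 + 2*y - 8) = (y - 1)*(y + 2)*(y + 4)*(y^2 + 3*y - 4) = (y - 1)*(y + 2)*(y + 4)^2*(y - 1)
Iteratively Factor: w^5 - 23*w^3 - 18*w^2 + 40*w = (w + 4)*(w^4 - 4*w^3 - 7*w^2 + 10*w) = (w - 5)*(w + 4)*(w^3 + w^2 - 2*w) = (w - 5)*(w - 1)*(w + 4)*(w^2 + 2*w) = (w - 5)*(w - 1)*(w + 2)*(w + 4)*(w)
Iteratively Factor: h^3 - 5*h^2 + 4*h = (h)*(h^2 - 5*h + 4) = h*(h - 4)*(h - 1)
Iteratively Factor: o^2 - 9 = (o - 3)*(o + 3)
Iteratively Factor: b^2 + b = (b)*(b + 1)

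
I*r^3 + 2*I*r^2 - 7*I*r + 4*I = (r - 1)*(r + 4)*(I*r - I)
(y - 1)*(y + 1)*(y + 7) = y^3 + 7*y^2 - y - 7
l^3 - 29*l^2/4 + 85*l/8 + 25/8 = (l - 5)*(l - 5/2)*(l + 1/4)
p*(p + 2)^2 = p^3 + 4*p^2 + 4*p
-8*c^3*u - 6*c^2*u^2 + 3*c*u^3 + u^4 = u*(-2*c + u)*(c + u)*(4*c + u)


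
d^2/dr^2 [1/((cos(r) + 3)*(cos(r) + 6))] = (-4*sin(r)^4 + 11*sin(r)^2 + 783*cos(r)/4 - 27*cos(3*r)/4 + 119)/((cos(r) + 3)^3*(cos(r) + 6)^3)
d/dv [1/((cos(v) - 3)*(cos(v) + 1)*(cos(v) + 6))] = (-3*sin(v)^2 + 8*cos(v) - 12)*sin(v)/((cos(v) - 3)^2*(cos(v) + 1)^2*(cos(v) + 6)^2)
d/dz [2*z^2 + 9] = 4*z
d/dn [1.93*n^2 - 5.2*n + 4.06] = 3.86*n - 5.2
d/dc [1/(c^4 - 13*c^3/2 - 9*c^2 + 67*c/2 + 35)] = 2*(-8*c^3 + 39*c^2 + 36*c - 67)/(2*c^4 - 13*c^3 - 18*c^2 + 67*c + 70)^2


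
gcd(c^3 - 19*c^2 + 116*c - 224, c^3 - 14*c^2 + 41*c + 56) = c^2 - 15*c + 56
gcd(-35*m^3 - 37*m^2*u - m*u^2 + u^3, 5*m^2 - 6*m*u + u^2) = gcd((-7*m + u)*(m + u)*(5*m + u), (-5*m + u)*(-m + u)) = 1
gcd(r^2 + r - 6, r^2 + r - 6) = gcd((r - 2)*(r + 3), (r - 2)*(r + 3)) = r^2 + r - 6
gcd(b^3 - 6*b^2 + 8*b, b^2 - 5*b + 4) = b - 4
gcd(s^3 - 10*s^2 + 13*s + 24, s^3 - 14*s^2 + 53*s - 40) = s - 8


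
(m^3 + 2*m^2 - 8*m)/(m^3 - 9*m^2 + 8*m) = (m^2 + 2*m - 8)/(m^2 - 9*m + 8)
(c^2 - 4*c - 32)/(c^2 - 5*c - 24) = (c + 4)/(c + 3)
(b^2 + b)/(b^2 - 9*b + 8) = b*(b + 1)/(b^2 - 9*b + 8)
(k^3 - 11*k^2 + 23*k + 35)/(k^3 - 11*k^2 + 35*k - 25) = (k^2 - 6*k - 7)/(k^2 - 6*k + 5)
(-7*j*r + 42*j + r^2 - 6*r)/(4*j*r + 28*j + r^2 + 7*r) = (-7*j*r + 42*j + r^2 - 6*r)/(4*j*r + 28*j + r^2 + 7*r)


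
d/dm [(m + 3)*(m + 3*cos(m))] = m - (m + 3)*(3*sin(m) - 1) + 3*cos(m)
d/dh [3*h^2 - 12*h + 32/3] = 6*h - 12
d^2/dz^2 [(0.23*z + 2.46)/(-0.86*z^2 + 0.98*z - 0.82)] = (-(0.23*z + 2.46)*(1.72*z - 0.98)*(3.44*z - 1.96) + (1.1868*z + 3.7804)*(0.86*z^2 - 0.98*z + 0.82))/(0.86*z^2 - 0.98*z + 0.82)^3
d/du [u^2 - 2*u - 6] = 2*u - 2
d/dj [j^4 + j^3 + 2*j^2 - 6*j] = 4*j^3 + 3*j^2 + 4*j - 6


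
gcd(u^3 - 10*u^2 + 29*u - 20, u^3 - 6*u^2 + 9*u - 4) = u^2 - 5*u + 4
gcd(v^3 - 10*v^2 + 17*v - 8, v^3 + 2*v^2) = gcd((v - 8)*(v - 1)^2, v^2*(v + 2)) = 1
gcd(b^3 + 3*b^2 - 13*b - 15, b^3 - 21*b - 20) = b + 1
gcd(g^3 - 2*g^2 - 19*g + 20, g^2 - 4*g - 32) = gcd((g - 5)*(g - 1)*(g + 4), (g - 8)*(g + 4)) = g + 4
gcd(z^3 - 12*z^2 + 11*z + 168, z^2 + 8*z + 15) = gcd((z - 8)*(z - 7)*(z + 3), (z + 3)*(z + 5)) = z + 3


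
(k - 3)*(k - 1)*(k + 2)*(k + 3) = k^4 + k^3 - 11*k^2 - 9*k + 18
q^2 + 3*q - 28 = (q - 4)*(q + 7)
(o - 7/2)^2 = o^2 - 7*o + 49/4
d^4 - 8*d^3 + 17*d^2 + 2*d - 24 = (d - 4)*(d - 3)*(d - 2)*(d + 1)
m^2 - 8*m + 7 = (m - 7)*(m - 1)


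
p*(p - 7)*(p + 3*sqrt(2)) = p^3 - 7*p^2 + 3*sqrt(2)*p^2 - 21*sqrt(2)*p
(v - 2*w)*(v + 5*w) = v^2 + 3*v*w - 10*w^2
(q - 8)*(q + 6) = q^2 - 2*q - 48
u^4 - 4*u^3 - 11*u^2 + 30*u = u*(u - 5)*(u - 2)*(u + 3)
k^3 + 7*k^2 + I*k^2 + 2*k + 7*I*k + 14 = (k + 7)*(k - I)*(k + 2*I)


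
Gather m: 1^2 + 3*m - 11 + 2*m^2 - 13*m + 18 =2*m^2 - 10*m + 8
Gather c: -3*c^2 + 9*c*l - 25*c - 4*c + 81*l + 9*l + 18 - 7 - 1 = -3*c^2 + c*(9*l - 29) + 90*l + 10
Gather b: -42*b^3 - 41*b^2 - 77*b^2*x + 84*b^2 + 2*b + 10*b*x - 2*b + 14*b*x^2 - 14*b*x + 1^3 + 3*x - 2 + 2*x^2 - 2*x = -42*b^3 + b^2*(43 - 77*x) + b*(14*x^2 - 4*x) + 2*x^2 + x - 1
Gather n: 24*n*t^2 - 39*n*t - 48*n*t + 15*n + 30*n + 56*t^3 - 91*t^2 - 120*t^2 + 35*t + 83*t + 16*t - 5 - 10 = n*(24*t^2 - 87*t + 45) + 56*t^3 - 211*t^2 + 134*t - 15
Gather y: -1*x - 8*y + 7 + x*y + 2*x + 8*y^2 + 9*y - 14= x + 8*y^2 + y*(x + 1) - 7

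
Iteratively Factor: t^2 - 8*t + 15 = (t - 5)*(t - 3)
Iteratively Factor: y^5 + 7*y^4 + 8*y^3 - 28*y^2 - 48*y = (y + 4)*(y^4 + 3*y^3 - 4*y^2 - 12*y) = (y + 2)*(y + 4)*(y^3 + y^2 - 6*y) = (y + 2)*(y + 3)*(y + 4)*(y^2 - 2*y) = (y - 2)*(y + 2)*(y + 3)*(y + 4)*(y)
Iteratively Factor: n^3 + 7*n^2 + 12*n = (n + 3)*(n^2 + 4*n) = n*(n + 3)*(n + 4)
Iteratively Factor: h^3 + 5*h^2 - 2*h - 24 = (h + 4)*(h^2 + h - 6) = (h + 3)*(h + 4)*(h - 2)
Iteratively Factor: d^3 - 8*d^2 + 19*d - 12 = (d - 3)*(d^2 - 5*d + 4) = (d - 4)*(d - 3)*(d - 1)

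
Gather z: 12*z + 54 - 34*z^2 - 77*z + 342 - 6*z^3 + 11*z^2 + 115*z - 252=-6*z^3 - 23*z^2 + 50*z + 144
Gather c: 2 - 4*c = 2 - 4*c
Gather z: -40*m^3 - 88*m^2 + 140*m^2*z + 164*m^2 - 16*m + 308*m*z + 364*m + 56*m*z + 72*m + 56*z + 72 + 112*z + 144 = -40*m^3 + 76*m^2 + 420*m + z*(140*m^2 + 364*m + 168) + 216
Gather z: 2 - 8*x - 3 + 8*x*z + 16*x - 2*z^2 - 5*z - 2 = 8*x - 2*z^2 + z*(8*x - 5) - 3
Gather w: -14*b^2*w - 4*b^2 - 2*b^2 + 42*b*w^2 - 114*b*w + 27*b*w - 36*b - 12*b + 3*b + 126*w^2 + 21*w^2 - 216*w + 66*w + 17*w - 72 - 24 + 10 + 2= -6*b^2 - 45*b + w^2*(42*b + 147) + w*(-14*b^2 - 87*b - 133) - 84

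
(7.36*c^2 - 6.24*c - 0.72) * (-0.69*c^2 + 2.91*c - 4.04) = -5.0784*c^4 + 25.7232*c^3 - 47.396*c^2 + 23.1144*c + 2.9088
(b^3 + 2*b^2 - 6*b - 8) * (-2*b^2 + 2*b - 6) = -2*b^5 - 2*b^4 + 10*b^3 - 8*b^2 + 20*b + 48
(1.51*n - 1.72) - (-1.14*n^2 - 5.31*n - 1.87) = 1.14*n^2 + 6.82*n + 0.15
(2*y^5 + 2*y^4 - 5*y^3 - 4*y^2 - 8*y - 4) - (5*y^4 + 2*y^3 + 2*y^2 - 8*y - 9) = 2*y^5 - 3*y^4 - 7*y^3 - 6*y^2 + 5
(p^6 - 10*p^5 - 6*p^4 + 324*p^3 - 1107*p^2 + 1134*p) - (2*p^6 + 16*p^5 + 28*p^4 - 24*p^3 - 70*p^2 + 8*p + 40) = -p^6 - 26*p^5 - 34*p^4 + 348*p^3 - 1037*p^2 + 1126*p - 40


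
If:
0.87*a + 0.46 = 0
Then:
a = -0.53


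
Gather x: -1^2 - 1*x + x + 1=0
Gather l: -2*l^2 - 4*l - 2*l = -2*l^2 - 6*l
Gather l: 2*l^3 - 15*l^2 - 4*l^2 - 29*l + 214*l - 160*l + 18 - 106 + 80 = 2*l^3 - 19*l^2 + 25*l - 8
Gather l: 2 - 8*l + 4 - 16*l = 6 - 24*l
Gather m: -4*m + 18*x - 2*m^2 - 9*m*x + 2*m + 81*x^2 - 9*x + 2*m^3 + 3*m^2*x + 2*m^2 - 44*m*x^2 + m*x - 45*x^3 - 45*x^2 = 2*m^3 + 3*m^2*x + m*(-44*x^2 - 8*x - 2) - 45*x^3 + 36*x^2 + 9*x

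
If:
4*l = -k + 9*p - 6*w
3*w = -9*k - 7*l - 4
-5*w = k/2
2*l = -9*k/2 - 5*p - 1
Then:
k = -890/331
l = 917/331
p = 368/331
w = 89/331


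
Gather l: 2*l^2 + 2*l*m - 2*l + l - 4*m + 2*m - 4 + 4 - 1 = 2*l^2 + l*(2*m - 1) - 2*m - 1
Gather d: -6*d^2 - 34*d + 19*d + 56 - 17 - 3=-6*d^2 - 15*d + 36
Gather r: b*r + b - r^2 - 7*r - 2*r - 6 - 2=b - r^2 + r*(b - 9) - 8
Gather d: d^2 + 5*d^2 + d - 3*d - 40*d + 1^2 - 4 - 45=6*d^2 - 42*d - 48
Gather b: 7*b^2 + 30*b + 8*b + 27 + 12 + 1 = 7*b^2 + 38*b + 40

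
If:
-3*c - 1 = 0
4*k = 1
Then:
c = -1/3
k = 1/4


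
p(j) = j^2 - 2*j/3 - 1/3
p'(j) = 2*j - 2/3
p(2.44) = 3.99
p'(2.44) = 4.21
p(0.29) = -0.44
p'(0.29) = -0.09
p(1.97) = 2.23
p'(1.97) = 3.27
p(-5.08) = 28.86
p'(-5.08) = -10.83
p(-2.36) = 6.81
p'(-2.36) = -5.39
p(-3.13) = 11.55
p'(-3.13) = -6.93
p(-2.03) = 5.14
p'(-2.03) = -4.73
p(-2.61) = 8.22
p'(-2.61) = -5.89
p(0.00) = -0.33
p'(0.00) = -0.67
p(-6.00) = 39.67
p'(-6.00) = -12.67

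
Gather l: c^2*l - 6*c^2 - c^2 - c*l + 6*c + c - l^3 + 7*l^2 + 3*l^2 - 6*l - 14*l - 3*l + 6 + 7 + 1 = -7*c^2 + 7*c - l^3 + 10*l^2 + l*(c^2 - c - 23) + 14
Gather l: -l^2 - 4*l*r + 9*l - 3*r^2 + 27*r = -l^2 + l*(9 - 4*r) - 3*r^2 + 27*r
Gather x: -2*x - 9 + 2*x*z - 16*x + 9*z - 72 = x*(2*z - 18) + 9*z - 81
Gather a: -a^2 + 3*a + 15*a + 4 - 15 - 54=-a^2 + 18*a - 65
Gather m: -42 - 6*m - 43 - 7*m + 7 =-13*m - 78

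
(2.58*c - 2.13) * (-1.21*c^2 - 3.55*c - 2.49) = -3.1218*c^3 - 6.5817*c^2 + 1.1373*c + 5.3037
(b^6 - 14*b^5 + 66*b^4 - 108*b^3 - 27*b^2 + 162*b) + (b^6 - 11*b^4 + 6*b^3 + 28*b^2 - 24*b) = 2*b^6 - 14*b^5 + 55*b^4 - 102*b^3 + b^2 + 138*b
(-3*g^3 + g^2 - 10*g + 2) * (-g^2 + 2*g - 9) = 3*g^5 - 7*g^4 + 39*g^3 - 31*g^2 + 94*g - 18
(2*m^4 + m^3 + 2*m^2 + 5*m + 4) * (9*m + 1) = 18*m^5 + 11*m^4 + 19*m^3 + 47*m^2 + 41*m + 4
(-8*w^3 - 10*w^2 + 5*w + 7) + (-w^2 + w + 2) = -8*w^3 - 11*w^2 + 6*w + 9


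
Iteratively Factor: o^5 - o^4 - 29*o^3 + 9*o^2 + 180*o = (o + 4)*(o^4 - 5*o^3 - 9*o^2 + 45*o) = (o - 5)*(o + 4)*(o^3 - 9*o) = o*(o - 5)*(o + 4)*(o^2 - 9) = o*(o - 5)*(o + 3)*(o + 4)*(o - 3)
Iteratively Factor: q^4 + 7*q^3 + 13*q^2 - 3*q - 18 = (q + 3)*(q^3 + 4*q^2 + q - 6) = (q - 1)*(q + 3)*(q^2 + 5*q + 6) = (q - 1)*(q + 3)^2*(q + 2)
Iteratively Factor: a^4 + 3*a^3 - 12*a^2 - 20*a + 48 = (a + 3)*(a^3 - 12*a + 16) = (a + 3)*(a + 4)*(a^2 - 4*a + 4) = (a - 2)*(a + 3)*(a + 4)*(a - 2)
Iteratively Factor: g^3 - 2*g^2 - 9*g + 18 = (g + 3)*(g^2 - 5*g + 6) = (g - 2)*(g + 3)*(g - 3)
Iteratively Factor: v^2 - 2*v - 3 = (v - 3)*(v + 1)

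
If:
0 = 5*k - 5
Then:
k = 1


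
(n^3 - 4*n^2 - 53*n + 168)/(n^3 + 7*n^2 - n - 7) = (n^2 - 11*n + 24)/(n^2 - 1)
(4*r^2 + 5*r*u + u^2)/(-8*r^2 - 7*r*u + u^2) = (-4*r - u)/(8*r - u)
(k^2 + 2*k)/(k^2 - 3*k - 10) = k/(k - 5)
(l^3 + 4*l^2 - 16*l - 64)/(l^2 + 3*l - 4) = (l^2 - 16)/(l - 1)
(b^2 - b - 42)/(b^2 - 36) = (b - 7)/(b - 6)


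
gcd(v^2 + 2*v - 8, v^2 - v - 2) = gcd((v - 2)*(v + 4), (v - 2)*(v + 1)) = v - 2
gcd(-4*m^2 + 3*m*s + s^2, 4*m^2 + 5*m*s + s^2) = 4*m + s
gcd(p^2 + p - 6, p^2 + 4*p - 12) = p - 2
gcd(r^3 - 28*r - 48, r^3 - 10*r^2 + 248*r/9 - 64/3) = r - 6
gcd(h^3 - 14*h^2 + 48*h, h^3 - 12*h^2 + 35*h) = h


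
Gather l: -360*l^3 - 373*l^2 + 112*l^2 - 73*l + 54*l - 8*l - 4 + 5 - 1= -360*l^3 - 261*l^2 - 27*l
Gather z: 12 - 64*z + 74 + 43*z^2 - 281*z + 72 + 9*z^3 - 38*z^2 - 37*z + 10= 9*z^3 + 5*z^2 - 382*z + 168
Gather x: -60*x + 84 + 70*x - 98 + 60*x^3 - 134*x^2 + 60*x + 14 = 60*x^3 - 134*x^2 + 70*x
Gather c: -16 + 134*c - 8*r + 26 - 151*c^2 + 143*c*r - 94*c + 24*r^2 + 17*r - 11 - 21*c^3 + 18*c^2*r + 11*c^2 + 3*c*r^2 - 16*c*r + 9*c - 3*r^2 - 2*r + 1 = -21*c^3 + c^2*(18*r - 140) + c*(3*r^2 + 127*r + 49) + 21*r^2 + 7*r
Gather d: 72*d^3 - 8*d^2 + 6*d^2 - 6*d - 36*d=72*d^3 - 2*d^2 - 42*d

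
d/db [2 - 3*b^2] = -6*b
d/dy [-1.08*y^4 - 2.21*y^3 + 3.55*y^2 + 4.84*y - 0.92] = -4.32*y^3 - 6.63*y^2 + 7.1*y + 4.84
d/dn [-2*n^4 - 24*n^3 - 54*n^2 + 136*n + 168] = -8*n^3 - 72*n^2 - 108*n + 136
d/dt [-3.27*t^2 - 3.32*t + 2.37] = -6.54*t - 3.32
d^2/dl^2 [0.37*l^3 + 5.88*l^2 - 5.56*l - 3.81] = 2.22*l + 11.76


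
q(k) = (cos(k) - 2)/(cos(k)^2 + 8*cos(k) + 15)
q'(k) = (2*sin(k)*cos(k) + 8*sin(k))*(cos(k) - 2)/(cos(k)^2 + 8*cos(k) + 15)^2 - sin(k)/(cos(k)^2 + 8*cos(k) + 15) = (cos(k)^2 - 4*cos(k) - 31)*sin(k)/(cos(k)^2 + 8*cos(k) + 15)^2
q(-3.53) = -0.35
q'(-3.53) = -0.14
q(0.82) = -0.06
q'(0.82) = -0.06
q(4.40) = -0.18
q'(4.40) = 0.18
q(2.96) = -0.37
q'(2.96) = -0.07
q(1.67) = -0.15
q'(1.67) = -0.15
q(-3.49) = -0.35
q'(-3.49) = -0.13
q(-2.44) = -0.29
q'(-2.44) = 0.20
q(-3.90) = -0.28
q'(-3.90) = -0.20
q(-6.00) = -0.04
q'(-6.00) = -0.02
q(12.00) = -0.05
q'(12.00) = 0.04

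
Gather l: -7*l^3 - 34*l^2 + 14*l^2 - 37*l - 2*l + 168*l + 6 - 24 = -7*l^3 - 20*l^2 + 129*l - 18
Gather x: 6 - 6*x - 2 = 4 - 6*x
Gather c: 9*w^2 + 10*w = 9*w^2 + 10*w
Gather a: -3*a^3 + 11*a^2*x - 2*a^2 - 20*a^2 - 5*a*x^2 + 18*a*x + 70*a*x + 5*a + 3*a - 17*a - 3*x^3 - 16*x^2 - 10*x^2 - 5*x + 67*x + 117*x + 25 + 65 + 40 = -3*a^3 + a^2*(11*x - 22) + a*(-5*x^2 + 88*x - 9) - 3*x^3 - 26*x^2 + 179*x + 130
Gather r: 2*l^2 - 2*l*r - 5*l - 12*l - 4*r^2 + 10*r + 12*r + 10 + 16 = 2*l^2 - 17*l - 4*r^2 + r*(22 - 2*l) + 26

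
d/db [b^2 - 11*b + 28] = 2*b - 11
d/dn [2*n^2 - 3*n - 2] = 4*n - 3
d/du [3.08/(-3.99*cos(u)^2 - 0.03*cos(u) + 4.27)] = -(24.5784*cos(u) + 0.0924)*sin(u)/(3.99*cos(u)^2 + 0.03*cos(u) - 4.27)^2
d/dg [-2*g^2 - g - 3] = -4*g - 1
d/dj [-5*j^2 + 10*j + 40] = 10 - 10*j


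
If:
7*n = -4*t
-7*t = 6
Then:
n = 24/49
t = -6/7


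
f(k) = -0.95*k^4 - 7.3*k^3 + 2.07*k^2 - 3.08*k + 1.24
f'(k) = -3.8*k^3 - 21.9*k^2 + 4.14*k - 3.08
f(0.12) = 0.89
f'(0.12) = -2.91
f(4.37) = -928.36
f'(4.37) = -720.33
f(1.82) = -51.94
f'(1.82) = -91.00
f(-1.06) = 14.33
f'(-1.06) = -27.55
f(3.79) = -574.12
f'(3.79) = -508.83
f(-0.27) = 2.36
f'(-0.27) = -5.72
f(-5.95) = 439.89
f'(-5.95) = -2.58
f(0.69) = -2.51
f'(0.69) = -11.90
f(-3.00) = 149.26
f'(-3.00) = -110.00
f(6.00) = -2750.72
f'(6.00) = -1587.44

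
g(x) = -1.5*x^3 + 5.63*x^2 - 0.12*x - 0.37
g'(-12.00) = -783.24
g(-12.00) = 3403.79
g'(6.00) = -94.56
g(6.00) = -122.41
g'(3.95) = -25.85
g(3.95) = -5.45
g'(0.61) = 5.07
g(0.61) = 1.31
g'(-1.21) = -20.33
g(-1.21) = 10.68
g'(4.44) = -38.84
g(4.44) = -21.21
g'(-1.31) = -22.59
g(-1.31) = 12.82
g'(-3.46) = -92.95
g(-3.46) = 129.58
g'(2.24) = 2.52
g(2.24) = 10.75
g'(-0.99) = -15.68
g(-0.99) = 6.72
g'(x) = -4.5*x^2 + 11.26*x - 0.12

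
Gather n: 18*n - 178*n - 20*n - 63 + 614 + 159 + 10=720 - 180*n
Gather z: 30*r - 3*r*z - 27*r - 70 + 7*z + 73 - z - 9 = 3*r + z*(6 - 3*r) - 6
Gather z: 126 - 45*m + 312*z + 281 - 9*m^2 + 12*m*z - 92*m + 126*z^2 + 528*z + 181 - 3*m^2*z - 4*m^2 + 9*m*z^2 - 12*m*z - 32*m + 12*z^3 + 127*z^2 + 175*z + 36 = -13*m^2 - 169*m + 12*z^3 + z^2*(9*m + 253) + z*(1015 - 3*m^2) + 624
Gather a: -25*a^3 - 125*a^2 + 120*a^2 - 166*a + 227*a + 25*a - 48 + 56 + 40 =-25*a^3 - 5*a^2 + 86*a + 48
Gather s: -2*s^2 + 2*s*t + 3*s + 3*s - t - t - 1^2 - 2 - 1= -2*s^2 + s*(2*t + 6) - 2*t - 4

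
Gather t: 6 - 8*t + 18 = 24 - 8*t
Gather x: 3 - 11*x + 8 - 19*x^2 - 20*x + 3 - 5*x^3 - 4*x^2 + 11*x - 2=-5*x^3 - 23*x^2 - 20*x + 12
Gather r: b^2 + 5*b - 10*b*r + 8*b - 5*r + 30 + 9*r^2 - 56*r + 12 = b^2 + 13*b + 9*r^2 + r*(-10*b - 61) + 42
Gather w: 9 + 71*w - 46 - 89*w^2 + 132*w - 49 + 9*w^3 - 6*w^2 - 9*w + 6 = 9*w^3 - 95*w^2 + 194*w - 80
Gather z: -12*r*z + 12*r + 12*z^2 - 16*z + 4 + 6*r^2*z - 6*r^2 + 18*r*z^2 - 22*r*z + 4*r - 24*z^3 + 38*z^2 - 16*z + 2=-6*r^2 + 16*r - 24*z^3 + z^2*(18*r + 50) + z*(6*r^2 - 34*r - 32) + 6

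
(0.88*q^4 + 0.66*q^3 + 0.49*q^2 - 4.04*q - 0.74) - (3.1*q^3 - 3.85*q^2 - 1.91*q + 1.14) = 0.88*q^4 - 2.44*q^3 + 4.34*q^2 - 2.13*q - 1.88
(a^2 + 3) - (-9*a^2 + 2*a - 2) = 10*a^2 - 2*a + 5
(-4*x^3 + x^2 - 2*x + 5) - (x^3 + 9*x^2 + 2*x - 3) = -5*x^3 - 8*x^2 - 4*x + 8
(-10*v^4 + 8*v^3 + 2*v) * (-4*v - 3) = 40*v^5 - 2*v^4 - 24*v^3 - 8*v^2 - 6*v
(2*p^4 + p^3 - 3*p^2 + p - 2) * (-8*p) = -16*p^5 - 8*p^4 + 24*p^3 - 8*p^2 + 16*p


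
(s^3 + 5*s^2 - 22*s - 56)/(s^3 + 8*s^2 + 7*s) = (s^2 - 2*s - 8)/(s*(s + 1))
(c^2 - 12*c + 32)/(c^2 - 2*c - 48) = (c - 4)/(c + 6)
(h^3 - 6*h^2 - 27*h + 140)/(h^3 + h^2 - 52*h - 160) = (h^2 - 11*h + 28)/(h^2 - 4*h - 32)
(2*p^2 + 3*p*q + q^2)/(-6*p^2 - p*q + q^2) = (-p - q)/(3*p - q)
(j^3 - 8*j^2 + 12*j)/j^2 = j - 8 + 12/j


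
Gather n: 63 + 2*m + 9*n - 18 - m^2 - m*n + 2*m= -m^2 + 4*m + n*(9 - m) + 45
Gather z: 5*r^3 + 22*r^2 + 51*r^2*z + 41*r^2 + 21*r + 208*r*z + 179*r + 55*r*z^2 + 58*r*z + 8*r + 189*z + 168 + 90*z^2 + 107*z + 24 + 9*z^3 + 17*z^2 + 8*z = 5*r^3 + 63*r^2 + 208*r + 9*z^3 + z^2*(55*r + 107) + z*(51*r^2 + 266*r + 304) + 192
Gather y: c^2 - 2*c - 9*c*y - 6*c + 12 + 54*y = c^2 - 8*c + y*(54 - 9*c) + 12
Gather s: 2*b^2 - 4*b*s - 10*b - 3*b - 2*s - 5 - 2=2*b^2 - 13*b + s*(-4*b - 2) - 7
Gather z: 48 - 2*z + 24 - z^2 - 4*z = -z^2 - 6*z + 72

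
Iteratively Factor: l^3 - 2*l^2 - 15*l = (l + 3)*(l^2 - 5*l) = l*(l + 3)*(l - 5)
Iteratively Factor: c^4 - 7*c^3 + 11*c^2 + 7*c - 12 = (c - 3)*(c^3 - 4*c^2 - c + 4) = (c - 3)*(c + 1)*(c^2 - 5*c + 4) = (c - 4)*(c - 3)*(c + 1)*(c - 1)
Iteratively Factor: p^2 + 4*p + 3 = (p + 3)*(p + 1)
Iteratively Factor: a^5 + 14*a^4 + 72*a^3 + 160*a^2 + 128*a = (a + 4)*(a^4 + 10*a^3 + 32*a^2 + 32*a) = a*(a + 4)*(a^3 + 10*a^2 + 32*a + 32) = a*(a + 4)^2*(a^2 + 6*a + 8) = a*(a + 2)*(a + 4)^2*(a + 4)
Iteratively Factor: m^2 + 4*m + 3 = (m + 3)*(m + 1)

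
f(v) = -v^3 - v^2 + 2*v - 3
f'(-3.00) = -19.00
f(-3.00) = 9.00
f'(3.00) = -31.00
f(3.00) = -33.00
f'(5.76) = -109.05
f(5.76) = -215.76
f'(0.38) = 0.81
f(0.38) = -2.44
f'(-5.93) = -91.63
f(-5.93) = 158.50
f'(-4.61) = -52.54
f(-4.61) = 64.50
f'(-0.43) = 2.31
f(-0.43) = -3.97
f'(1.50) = -7.75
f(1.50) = -5.62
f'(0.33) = 1.01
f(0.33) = -2.48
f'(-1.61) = -2.56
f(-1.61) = -4.64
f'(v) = -3*v^2 - 2*v + 2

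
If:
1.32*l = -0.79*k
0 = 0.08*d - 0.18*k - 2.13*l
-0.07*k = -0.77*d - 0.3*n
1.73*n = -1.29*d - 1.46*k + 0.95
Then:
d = -0.29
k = 0.02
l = -0.01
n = 0.75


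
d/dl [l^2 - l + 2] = 2*l - 1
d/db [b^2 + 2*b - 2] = 2*b + 2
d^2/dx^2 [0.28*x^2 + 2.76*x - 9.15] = 0.560000000000000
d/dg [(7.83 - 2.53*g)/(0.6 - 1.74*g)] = (21.064788*g - 7.26372)/(1.74*g - 0.6)^3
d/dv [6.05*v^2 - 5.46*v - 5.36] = 12.1*v - 5.46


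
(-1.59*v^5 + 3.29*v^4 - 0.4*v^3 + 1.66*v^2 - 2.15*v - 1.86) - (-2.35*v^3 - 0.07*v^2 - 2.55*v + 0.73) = -1.59*v^5 + 3.29*v^4 + 1.95*v^3 + 1.73*v^2 + 0.4*v - 2.59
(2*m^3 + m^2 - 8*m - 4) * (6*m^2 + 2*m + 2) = 12*m^5 + 10*m^4 - 42*m^3 - 38*m^2 - 24*m - 8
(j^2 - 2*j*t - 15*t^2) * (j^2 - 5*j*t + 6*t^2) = j^4 - 7*j^3*t + j^2*t^2 + 63*j*t^3 - 90*t^4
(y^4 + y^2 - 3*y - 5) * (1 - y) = -y^5 + y^4 - y^3 + 4*y^2 + 2*y - 5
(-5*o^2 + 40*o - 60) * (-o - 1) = 5*o^3 - 35*o^2 + 20*o + 60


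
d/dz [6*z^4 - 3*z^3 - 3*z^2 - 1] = 3*z*(8*z^2 - 3*z - 2)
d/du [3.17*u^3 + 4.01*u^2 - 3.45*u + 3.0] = 9.51*u^2 + 8.02*u - 3.45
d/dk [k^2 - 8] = 2*k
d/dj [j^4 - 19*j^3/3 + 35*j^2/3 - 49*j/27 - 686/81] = 4*j^3 - 19*j^2 + 70*j/3 - 49/27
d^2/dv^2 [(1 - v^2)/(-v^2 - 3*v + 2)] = 2*(-3*v^3 + 3*v^2 - 9*v - 7)/(v^6 + 9*v^5 + 21*v^4 - 9*v^3 - 42*v^2 + 36*v - 8)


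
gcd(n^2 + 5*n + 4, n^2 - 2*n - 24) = n + 4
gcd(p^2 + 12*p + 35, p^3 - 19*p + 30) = p + 5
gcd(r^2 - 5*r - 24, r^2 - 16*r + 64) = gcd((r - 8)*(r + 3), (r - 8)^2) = r - 8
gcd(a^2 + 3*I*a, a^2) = a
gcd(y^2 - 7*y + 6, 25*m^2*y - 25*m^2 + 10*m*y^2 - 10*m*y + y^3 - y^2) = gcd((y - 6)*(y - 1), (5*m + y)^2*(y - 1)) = y - 1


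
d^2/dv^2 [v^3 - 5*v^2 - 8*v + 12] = 6*v - 10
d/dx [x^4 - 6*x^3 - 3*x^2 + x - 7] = 4*x^3 - 18*x^2 - 6*x + 1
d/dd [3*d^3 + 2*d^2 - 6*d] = 9*d^2 + 4*d - 6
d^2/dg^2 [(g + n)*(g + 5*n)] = 2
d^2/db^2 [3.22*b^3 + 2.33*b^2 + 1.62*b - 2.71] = 19.32*b + 4.66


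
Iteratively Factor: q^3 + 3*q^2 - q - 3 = (q - 1)*(q^2 + 4*q + 3) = (q - 1)*(q + 1)*(q + 3)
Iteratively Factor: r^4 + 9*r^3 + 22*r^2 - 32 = (r + 4)*(r^3 + 5*r^2 + 2*r - 8) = (r - 1)*(r + 4)*(r^2 + 6*r + 8) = (r - 1)*(r + 4)^2*(r + 2)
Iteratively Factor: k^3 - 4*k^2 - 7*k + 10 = (k - 1)*(k^2 - 3*k - 10) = (k - 5)*(k - 1)*(k + 2)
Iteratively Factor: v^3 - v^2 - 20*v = (v + 4)*(v^2 - 5*v) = v*(v + 4)*(v - 5)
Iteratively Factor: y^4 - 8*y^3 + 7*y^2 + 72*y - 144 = (y - 4)*(y^3 - 4*y^2 - 9*y + 36) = (y - 4)*(y - 3)*(y^2 - y - 12) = (y - 4)*(y - 3)*(y + 3)*(y - 4)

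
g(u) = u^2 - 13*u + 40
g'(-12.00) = -37.00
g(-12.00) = 340.00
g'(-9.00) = -31.00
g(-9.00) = 238.00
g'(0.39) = -12.22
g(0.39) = 35.08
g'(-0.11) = -13.22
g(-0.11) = 41.44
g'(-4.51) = -22.02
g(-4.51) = 118.97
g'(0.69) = -11.62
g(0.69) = 31.51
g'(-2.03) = -17.06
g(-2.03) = 70.51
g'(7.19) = 1.38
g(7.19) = -1.77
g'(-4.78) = -22.56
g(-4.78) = 124.99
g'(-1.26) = -15.52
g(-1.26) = 57.97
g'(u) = 2*u - 13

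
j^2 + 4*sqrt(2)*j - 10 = (j - sqrt(2))*(j + 5*sqrt(2))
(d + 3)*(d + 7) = d^2 + 10*d + 21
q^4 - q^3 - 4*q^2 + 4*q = q*(q - 2)*(q - 1)*(q + 2)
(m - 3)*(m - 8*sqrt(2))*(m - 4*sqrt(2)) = m^3 - 12*sqrt(2)*m^2 - 3*m^2 + 36*sqrt(2)*m + 64*m - 192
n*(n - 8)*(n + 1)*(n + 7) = n^4 - 57*n^2 - 56*n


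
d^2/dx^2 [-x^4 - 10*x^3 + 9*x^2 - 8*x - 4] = -12*x^2 - 60*x + 18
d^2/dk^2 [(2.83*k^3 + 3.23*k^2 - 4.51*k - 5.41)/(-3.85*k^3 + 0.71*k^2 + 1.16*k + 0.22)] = (-111.22496*k^6 + 325.26417*k^5 + 772.99299*k^4 - 231.494346*k^3 - 84.0697740000001*k^2 + 49.179072*k + 10.25474)/(57.066625*k^9 - 31.571925*k^8 - 45.759945*k^7 + 8.88439899999999*k^6 + 17.395632*k^5 + 2.696286*k^4 - 2.089028*k^3 - 0.991188*k^2 - 0.168432*k - 0.010648)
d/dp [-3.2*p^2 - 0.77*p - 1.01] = -6.4*p - 0.77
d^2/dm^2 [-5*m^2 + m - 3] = -10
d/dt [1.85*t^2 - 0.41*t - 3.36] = 3.7*t - 0.41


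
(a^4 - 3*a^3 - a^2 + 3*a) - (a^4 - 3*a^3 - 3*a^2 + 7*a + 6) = 2*a^2 - 4*a - 6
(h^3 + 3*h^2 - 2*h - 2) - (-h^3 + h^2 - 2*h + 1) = 2*h^3 + 2*h^2 - 3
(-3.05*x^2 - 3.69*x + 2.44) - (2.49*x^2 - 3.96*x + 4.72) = -5.54*x^2 + 0.27*x - 2.28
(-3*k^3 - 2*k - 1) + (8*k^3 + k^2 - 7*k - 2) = 5*k^3 + k^2 - 9*k - 3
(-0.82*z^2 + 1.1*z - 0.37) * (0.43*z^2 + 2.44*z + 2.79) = -0.3526*z^4 - 1.5278*z^3 + 0.2371*z^2 + 2.1662*z - 1.0323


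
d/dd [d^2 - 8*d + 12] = 2*d - 8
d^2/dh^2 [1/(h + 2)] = 2/(h + 2)^3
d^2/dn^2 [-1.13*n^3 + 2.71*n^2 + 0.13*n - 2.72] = 5.42 - 6.78*n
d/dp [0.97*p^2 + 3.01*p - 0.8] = 1.94*p + 3.01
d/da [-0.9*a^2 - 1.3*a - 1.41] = -1.8*a - 1.3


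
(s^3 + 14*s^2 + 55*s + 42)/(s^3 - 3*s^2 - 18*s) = (s^3 + 14*s^2 + 55*s + 42)/(s*(s^2 - 3*s - 18))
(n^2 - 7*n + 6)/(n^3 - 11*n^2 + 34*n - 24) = 1/(n - 4)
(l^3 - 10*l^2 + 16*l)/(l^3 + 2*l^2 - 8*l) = (l - 8)/(l + 4)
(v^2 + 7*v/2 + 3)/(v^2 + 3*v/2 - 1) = (2*v + 3)/(2*v - 1)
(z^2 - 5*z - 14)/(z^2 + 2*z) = (z - 7)/z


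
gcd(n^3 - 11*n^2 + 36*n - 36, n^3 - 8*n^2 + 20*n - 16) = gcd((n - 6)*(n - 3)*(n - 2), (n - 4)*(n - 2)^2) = n - 2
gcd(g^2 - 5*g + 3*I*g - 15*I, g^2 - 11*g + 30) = g - 5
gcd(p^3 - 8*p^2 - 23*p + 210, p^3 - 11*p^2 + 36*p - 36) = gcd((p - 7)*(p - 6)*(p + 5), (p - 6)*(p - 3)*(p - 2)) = p - 6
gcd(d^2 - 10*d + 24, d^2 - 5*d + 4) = d - 4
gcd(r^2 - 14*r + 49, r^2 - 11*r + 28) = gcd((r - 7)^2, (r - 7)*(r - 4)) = r - 7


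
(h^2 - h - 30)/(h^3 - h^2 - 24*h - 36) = (h + 5)/(h^2 + 5*h + 6)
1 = 1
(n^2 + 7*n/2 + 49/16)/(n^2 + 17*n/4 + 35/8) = (4*n + 7)/(2*(2*n + 5))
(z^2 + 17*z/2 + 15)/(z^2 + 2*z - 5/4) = 2*(z + 6)/(2*z - 1)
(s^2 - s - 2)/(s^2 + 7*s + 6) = (s - 2)/(s + 6)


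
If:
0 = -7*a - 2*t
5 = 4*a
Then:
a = 5/4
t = -35/8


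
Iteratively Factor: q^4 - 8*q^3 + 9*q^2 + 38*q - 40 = (q + 2)*(q^3 - 10*q^2 + 29*q - 20) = (q - 4)*(q + 2)*(q^2 - 6*q + 5) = (q - 4)*(q - 1)*(q + 2)*(q - 5)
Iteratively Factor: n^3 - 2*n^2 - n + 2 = (n + 1)*(n^2 - 3*n + 2) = (n - 2)*(n + 1)*(n - 1)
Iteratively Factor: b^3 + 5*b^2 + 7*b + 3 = (b + 1)*(b^2 + 4*b + 3) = (b + 1)*(b + 3)*(b + 1)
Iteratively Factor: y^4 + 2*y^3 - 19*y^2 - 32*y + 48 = (y - 1)*(y^3 + 3*y^2 - 16*y - 48) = (y - 1)*(y + 4)*(y^2 - y - 12) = (y - 4)*(y - 1)*(y + 4)*(y + 3)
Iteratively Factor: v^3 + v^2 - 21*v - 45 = (v + 3)*(v^2 - 2*v - 15) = (v + 3)^2*(v - 5)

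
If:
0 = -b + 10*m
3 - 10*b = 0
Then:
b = 3/10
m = 3/100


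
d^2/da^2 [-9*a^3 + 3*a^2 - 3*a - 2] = 6 - 54*a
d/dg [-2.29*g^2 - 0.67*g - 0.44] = -4.58*g - 0.67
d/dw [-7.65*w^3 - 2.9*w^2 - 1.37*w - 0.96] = -22.95*w^2 - 5.8*w - 1.37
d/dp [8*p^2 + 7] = 16*p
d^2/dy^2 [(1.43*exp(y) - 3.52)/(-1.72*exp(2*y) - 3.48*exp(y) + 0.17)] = (-4.230512*exp(4*y) + 50.21368*exp(3*y) + 60.699144*exp(2*y) + 45.899612*exp(y) + 2.041105)*exp(y)/(5.088448*exp(6*y) + 30.885696*exp(5*y) + 60.98088*exp(4*y) + 36.03888*exp(3*y) - 6.02718*exp(2*y) + 0.301716*exp(y) - 0.004913)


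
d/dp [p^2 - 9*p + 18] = 2*p - 9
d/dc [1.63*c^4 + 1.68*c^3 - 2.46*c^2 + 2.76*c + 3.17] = 6.52*c^3 + 5.04*c^2 - 4.92*c + 2.76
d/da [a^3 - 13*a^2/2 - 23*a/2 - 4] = 3*a^2 - 13*a - 23/2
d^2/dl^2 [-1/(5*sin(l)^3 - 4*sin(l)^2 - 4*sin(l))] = ((sin(l) + 45*sin(3*l) - 32*cos(2*l))*(-5*sin(l)^2 + 4*sin(l) + 4)*sin(l)/4 + 2*(-15*sin(l)^2 + 8*sin(l) + 4)^2*cos(l)^2)/((-5*sin(l)^2 + 4*sin(l) + 4)^3*sin(l)^3)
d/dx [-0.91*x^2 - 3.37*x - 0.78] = -1.82*x - 3.37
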